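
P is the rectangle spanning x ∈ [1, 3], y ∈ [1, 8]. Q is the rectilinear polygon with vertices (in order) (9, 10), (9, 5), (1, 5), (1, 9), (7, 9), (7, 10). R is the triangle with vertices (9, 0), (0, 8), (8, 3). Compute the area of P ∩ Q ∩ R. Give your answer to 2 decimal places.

The intersection is the polygon with vertices (3,5.333), (1,7.111), (1,7.375), (3,6.125).
By the shoelace formula its area is 1.06.

1.06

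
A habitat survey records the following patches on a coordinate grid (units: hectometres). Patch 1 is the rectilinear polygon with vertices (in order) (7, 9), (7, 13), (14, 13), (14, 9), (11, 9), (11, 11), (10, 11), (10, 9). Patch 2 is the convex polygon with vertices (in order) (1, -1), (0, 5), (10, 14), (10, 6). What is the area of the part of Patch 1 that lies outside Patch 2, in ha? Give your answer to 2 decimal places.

15.61

|Patch 1| = 26, |Patch 1∩Patch 2| = 10.3944.
|Patch 1 ∖ Patch 2| = |Patch 1| − |Patch 1∩Patch 2| = 26 − 10.3944 = 15.61.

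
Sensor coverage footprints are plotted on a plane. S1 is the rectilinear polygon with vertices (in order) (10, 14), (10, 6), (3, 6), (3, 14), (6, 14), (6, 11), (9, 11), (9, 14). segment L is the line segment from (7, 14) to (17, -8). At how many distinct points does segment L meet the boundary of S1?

2

The segment meets the boundary at (10,7.4), (8.364,11).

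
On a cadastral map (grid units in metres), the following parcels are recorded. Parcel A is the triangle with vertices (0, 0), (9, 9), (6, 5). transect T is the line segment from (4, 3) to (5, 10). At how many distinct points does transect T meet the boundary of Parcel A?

2

The segment meets the boundary at (4.167,4.167), (4.054,3.378).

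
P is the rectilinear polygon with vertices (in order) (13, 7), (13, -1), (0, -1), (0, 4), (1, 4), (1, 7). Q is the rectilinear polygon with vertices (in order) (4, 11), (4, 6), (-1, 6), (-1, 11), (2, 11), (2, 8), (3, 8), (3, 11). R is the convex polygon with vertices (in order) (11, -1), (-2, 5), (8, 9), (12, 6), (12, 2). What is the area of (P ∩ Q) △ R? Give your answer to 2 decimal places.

72.10

|P ∩ Q| = 3.
|(P ∩ Q) ∩ R| = 2.2.
|(P ∩ Q) △ R| = 3 + 73.5 − 4.4 = 72.10.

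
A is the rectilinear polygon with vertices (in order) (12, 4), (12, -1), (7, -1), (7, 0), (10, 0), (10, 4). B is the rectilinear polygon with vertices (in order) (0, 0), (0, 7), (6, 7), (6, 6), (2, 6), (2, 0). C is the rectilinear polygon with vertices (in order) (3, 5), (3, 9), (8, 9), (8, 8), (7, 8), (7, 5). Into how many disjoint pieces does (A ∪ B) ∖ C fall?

(A ∪ B) ∖ C splits into 2 disjoint pieces (area 13, area 15).

2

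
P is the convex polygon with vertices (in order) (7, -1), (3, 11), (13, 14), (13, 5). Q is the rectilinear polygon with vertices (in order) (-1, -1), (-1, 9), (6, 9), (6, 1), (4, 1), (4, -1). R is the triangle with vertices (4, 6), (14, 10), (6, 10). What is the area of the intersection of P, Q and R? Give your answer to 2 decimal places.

2.76

The intersection is the polygon with vertices (6,9), (6,6.8), (4.588,6.235), (4.4,6.8), (5.5,9).
By the shoelace formula its area is 2.76.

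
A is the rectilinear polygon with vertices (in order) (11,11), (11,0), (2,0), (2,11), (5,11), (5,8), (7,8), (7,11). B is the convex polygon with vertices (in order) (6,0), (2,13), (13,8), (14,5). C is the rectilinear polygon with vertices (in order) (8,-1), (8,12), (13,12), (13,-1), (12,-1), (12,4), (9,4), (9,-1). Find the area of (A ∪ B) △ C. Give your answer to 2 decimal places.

|A ∪ B| = 113.9244.
|(A ∪ B) ∩ C| = 33.8466.
|(A ∪ B) △ C| = 113.9244 + 50 − 67.6932 = 96.23.

96.23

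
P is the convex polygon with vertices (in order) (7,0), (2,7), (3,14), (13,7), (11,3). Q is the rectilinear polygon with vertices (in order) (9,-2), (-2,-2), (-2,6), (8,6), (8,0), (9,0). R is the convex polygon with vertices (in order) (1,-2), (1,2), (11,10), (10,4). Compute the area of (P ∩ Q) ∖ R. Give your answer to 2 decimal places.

|P ∩ Q| = 18.4821.
|(P ∩ Q) ∩ R| = 12.808.
|(P ∩ Q) ∖ R| = 18.4821 − 12.808 = 5.67.

5.67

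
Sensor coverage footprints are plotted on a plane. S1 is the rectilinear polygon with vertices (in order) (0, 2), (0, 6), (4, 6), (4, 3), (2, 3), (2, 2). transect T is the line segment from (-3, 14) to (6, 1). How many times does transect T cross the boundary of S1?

The segment meets the boundary at (4,3.889), (2.538,6).

2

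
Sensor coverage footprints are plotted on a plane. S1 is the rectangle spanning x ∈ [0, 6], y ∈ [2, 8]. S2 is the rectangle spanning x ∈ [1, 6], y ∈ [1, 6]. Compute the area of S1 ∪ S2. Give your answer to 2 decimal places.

By inclusion–exclusion:
Individual areas: |S1| = 36, |S2| = 25.
|S1∩S2|: x∈[1,6], y∈[2,6] → 5·4 = 20.
|S1 ∪ S2| = 61 − 20 = 41.00.

41.00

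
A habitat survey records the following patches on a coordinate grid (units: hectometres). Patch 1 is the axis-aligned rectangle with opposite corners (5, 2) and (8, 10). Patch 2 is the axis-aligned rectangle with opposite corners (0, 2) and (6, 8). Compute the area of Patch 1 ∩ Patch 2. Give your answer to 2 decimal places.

6.00

|Patch 1∩Patch 2|: x∈[5,6], y∈[2,8] → 1·6 = 6.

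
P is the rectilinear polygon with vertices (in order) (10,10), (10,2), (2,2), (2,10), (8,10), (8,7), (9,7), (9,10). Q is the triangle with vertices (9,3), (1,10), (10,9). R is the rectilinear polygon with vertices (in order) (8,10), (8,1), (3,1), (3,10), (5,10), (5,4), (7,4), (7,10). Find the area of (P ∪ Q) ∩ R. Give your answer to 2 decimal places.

|P ∪ Q| = 63.5486.
|(P ∪ Q) ∩ R| = 28.00.

28.00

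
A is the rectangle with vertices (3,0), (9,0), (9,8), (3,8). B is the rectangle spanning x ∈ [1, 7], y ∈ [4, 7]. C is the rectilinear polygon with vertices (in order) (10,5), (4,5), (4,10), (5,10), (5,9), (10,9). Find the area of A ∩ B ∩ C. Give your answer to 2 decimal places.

6.00

The intersection is the polygon with vertices (7,7), (7,5), (4,5), (4,7).
By the shoelace formula its area is 6.00.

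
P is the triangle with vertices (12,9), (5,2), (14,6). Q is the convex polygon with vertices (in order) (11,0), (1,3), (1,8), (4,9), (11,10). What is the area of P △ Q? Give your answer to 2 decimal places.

|P| = 17.5, |Q| = 77, |P∩Q| = 10.
|P △ Q| = |P| + |Q| − 2·|P∩Q| = 17.5 + 77 − 20 = 74.50.

74.50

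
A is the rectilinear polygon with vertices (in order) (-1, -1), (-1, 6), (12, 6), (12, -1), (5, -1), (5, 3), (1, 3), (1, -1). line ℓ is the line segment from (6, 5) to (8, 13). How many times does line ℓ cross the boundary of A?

1

The segment meets the boundary at (6.25,6).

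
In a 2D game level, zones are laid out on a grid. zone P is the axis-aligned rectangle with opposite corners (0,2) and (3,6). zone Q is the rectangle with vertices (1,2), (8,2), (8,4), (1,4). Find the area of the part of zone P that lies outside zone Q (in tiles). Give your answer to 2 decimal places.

8.00

|zone P∩zone Q|: x∈[1,3], y∈[2,4] → 2·2 = 4.
|zone P| = 12.
|zone P ∖ zone Q| = |zone P| − |zone P∩zone Q| = 12 − 4 = 8.00.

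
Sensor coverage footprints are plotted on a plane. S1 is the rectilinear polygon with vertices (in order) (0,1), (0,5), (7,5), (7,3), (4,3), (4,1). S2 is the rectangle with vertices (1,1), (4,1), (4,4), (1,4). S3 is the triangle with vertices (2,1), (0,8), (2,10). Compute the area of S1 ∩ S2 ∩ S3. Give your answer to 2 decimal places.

The intersection is the polygon with vertices (2,4), (2,1), (1.143,4).
By the shoelace formula its area is 1.29.

1.29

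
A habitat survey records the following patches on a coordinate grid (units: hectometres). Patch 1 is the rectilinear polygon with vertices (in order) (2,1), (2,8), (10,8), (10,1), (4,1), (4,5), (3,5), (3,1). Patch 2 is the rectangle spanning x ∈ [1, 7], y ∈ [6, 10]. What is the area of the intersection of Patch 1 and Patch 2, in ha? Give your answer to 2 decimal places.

10.00

The intersection is the polygon with vertices (2,8), (7,8), (7,6), (2,6).
By the shoelace formula its area is 10.00.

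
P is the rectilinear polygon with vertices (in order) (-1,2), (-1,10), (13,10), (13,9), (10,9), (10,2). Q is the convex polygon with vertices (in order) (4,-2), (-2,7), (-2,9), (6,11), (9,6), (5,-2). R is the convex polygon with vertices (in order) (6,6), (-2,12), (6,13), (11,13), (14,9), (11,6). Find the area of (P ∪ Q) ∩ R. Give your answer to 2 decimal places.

|P ∪ Q| = 109.5083.
|(P ∪ Q) ∩ R| = 31.97.

31.97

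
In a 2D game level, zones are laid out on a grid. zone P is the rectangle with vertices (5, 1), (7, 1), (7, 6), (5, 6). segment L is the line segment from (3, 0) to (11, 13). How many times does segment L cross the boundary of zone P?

The segment meets the boundary at (6.692,6), (5,3.25).

2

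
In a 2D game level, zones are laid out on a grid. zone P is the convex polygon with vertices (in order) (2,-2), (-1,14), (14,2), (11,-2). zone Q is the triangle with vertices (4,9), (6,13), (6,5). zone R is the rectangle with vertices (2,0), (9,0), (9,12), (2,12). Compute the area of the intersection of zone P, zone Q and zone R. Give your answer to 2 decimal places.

4.22

The intersection is the polygon with vertices (6,5), (4,9), (4.357,9.714), (6,8.4).
By the shoelace formula its area is 4.22.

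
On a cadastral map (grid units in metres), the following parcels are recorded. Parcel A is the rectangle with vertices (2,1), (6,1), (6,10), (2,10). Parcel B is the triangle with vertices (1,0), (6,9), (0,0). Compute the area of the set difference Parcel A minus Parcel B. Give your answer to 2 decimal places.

|Parcel A| = 36, |Parcel A∩Parcel B| = 2.4.
|Parcel A ∖ Parcel B| = |Parcel A| − |Parcel A∩Parcel B| = 36 − 2.4 = 33.60.

33.60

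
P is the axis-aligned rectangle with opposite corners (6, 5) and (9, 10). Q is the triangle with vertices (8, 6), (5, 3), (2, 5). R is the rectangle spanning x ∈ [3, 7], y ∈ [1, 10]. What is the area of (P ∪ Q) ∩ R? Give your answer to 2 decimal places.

The region (P ∪ Q) ∩ R is the polygon with vertices (7,10), (7,5), (5,3), (3,4.333), (3,5.167), (6,5.667), (6,10).
By the shoelace formula its area is 10.92.

10.92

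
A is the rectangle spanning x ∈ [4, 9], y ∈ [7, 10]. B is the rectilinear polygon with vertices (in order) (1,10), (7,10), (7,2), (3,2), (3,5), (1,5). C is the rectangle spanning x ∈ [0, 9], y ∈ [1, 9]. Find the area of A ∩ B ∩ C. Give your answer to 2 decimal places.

6.00

The intersection is the polygon with vertices (7,7), (4,7), (4,9), (7,9).
By the shoelace formula its area is 6.00.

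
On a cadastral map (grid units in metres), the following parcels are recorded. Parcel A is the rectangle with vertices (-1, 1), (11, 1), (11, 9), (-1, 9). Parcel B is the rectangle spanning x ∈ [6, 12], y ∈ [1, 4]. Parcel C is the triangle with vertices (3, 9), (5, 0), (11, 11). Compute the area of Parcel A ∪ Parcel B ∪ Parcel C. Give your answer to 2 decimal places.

106.29

By inclusion–exclusion:
Individual areas: |Parcel A| = 96, |Parcel B| = 18, |Parcel C| = 38.
|Parcel A∩Parcel B|: x∈[6,11], y∈[1,4] → 5·3 = 15.
|Parcel A∩Parcel C| = 30.7071.
|Parcel B∩Parcel C| = 1.2803.
|Parcel A∩Parcel B∩Parcel C| = 1.2803.
|Parcel A ∪ Parcel B ∪ Parcel C| = 152 − 46.9874 + 1.2803 = 106.29.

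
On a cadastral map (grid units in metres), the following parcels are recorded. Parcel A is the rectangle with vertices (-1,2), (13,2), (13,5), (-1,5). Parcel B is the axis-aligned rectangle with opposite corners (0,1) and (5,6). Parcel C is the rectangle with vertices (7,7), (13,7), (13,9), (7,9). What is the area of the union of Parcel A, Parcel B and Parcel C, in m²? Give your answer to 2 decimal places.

64.00

By inclusion–exclusion:
Individual areas: |Parcel A| = 42, |Parcel B| = 25, |Parcel C| = 12.
|Parcel A∩Parcel B|: x∈[0,5], y∈[2,5] → 5·3 = 15.
|Parcel A∩Parcel C| = 0 (no overlap).
|Parcel B∩Parcel C| = 0 (no overlap).
|Parcel A∩Parcel B∩Parcel C| = 0.
|Parcel A ∪ Parcel B ∪ Parcel C| = 79 − 15 + 0 = 64.00.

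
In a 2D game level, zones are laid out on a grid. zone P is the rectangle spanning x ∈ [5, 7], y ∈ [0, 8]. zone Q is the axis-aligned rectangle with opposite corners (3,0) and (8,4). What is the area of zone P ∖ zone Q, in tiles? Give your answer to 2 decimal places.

8.00

|zone P∩zone Q|: x∈[5,7], y∈[0,4] → 2·4 = 8.
|zone P| = 16.
|zone P ∖ zone Q| = |zone P| − |zone P∩zone Q| = 16 − 8 = 8.00.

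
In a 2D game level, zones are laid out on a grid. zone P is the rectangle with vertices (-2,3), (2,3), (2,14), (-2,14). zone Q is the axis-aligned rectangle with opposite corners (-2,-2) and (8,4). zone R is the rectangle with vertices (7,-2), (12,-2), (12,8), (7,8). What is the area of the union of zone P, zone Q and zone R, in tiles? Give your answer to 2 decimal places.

144.00

By inclusion–exclusion:
Individual areas: |zone P| = 44, |zone Q| = 60, |zone R| = 50.
|zone P∩zone Q|: x∈[-2,2], y∈[3,4] → 4·1 = 4.
|zone P∩zone R| = 0 (no overlap).
|zone Q∩zone R|: x∈[7,8], y∈[-2,4] → 1·6 = 6.
|zone P∩zone Q∩zone R| = 0.
|zone P ∪ zone Q ∪ zone R| = 154 − 10 + 0 = 144.00.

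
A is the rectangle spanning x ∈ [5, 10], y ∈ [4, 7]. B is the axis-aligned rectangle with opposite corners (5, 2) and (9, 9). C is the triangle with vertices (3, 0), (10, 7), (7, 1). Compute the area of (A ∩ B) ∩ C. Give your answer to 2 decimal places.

The region (A ∩ B) ∩ C is the polygon with vertices (9,5), (8.5,4), (7,4), (9,6).
By the shoelace formula its area is 1.75.

1.75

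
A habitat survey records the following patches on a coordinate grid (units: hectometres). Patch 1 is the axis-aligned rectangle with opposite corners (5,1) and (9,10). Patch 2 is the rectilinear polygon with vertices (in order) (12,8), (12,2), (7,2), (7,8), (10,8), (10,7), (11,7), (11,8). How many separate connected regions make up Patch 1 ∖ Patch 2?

1

Patch 1 ∖ Patch 2 is a single connected region.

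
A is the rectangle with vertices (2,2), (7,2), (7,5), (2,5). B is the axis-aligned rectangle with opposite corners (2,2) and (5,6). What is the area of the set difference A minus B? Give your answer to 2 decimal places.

|A∩B|: x∈[2,5], y∈[2,5] → 3·3 = 9.
|A| = 15.
|A ∖ B| = |A| − |A∩B| = 15 − 9 = 6.00.

6.00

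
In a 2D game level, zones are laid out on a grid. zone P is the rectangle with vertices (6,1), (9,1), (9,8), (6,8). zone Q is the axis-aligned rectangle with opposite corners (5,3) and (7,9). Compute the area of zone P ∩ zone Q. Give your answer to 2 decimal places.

5.00

|zone P∩zone Q|: x∈[6,7], y∈[3,8] → 1·5 = 5.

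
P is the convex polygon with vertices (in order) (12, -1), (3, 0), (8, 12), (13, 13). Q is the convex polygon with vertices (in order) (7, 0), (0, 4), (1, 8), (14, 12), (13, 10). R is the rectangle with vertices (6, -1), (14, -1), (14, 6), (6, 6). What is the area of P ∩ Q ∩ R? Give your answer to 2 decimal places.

The intersection is the polygon with vertices (7,0), (6,0.571), (6,6), (10.6,6).
By the shoelace formula its area is 16.51.

16.51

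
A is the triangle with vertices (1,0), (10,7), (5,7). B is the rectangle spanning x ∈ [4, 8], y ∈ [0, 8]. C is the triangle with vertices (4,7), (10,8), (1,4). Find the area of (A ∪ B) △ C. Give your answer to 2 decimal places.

|A ∪ B| = 37.9306.
|(A ∪ B) ∩ C| = 4.4444.
|(A ∪ B) △ C| = 37.9306 + 7.5 − 8.8889 = 36.54.

36.54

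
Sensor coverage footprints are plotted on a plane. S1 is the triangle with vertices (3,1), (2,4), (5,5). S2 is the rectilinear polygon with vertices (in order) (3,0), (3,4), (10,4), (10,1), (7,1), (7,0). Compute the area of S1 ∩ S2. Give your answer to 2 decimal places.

2.25

The intersection is the polygon with vertices (3,1), (3,4), (4.5,4).
By the shoelace formula its area is 2.25.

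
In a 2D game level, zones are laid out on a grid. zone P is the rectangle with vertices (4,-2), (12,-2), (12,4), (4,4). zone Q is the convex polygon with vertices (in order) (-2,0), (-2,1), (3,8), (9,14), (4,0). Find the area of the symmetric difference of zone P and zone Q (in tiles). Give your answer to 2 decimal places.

|zone P| = 48, |zone Q| = 53.5, |zone P∩zone Q| = 2.8571.
|zone P △ zone Q| = |zone P| + |zone Q| − 2·|zone P∩zone Q| = 48 + 53.5 − 5.7143 = 95.79.

95.79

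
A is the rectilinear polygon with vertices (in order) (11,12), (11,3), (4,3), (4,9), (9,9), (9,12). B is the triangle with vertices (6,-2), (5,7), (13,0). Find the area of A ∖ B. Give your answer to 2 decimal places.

39.75

|A| = 48, |A∩B| = 8.254.
|A ∖ B| = |A| − |A∩B| = 48 − 8.254 = 39.75.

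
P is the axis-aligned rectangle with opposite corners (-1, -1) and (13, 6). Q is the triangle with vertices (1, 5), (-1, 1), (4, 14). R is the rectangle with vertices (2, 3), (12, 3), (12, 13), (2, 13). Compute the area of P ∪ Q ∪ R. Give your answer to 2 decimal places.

168.87

By inclusion–exclusion:
Individual areas: |P| = 98, |Q| = 3, |R| = 100.
|P∩Q| = 1.359.
|P∩R|: x∈[2,12], y∈[3,6] → 10·3 = 30.
|Q∩R| = 0.7744.
|P∩Q∩R| = 0.
|P ∪ Q ∪ R| = 201 − 32.1333 + 0 = 168.87.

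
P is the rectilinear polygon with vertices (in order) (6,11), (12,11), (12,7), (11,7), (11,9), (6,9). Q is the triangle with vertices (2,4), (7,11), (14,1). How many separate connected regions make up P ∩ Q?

1

P ∩ Q is a single connected region.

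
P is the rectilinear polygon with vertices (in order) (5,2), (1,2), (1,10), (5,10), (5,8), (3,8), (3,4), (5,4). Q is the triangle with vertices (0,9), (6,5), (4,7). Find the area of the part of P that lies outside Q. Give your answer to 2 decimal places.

|P| = 24, |P∩Q| = 0.6667.
|P ∖ Q| = |P| − |P∩Q| = 24 − 0.6667 = 23.33.

23.33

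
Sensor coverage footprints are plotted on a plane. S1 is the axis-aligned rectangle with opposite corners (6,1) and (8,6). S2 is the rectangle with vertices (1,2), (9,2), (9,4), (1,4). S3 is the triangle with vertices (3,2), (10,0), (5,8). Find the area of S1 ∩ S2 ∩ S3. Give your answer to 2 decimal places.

3.80

The intersection is the polygon with vertices (6,2), (6,4), (7.5,4), (8,3.2), (8,2).
By the shoelace formula its area is 3.80.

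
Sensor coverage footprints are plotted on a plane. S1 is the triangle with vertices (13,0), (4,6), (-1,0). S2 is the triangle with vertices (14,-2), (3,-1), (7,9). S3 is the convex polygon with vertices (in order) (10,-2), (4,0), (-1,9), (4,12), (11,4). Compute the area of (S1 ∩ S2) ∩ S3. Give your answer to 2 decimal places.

21.93

The region (S1 ∩ S2) ∩ S3 is the polygon with vertices (4,0), (3.651,0.628), (5.421,5.053), (10.6,1.6), (10.333,0).
By the shoelace formula its area is 21.93.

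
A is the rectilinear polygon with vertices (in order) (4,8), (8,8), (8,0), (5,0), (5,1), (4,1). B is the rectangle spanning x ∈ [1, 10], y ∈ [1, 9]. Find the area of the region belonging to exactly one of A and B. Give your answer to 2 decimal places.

|A| = 31, |B| = 72, |A∩B| = 28.
|A △ B| = |A| + |B| − 2·|A∩B| = 31 + 72 − 56 = 47.00.

47.00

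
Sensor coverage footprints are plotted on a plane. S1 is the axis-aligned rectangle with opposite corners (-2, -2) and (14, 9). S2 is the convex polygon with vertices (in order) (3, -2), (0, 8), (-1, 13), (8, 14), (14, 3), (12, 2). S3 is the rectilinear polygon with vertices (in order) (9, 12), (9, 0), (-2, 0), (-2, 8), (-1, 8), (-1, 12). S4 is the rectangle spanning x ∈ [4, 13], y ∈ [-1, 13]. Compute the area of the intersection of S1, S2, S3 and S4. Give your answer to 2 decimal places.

The intersection is the polygon with vertices (4,0), (4,9), (9,9), (9,0.667), (7.5,0).
By the shoelace formula its area is 44.50.

44.50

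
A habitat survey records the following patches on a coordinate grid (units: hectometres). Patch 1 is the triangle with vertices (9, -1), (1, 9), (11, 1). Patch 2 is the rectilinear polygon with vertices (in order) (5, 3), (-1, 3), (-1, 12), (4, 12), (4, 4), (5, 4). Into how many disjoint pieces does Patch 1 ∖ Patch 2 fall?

Patch 1 ∖ Patch 2 is a single connected region.

1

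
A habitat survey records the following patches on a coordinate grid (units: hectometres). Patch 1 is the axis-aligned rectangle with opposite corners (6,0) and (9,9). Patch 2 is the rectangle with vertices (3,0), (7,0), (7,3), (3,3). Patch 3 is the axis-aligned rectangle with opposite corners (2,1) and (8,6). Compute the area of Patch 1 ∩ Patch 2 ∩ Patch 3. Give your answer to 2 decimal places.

2.00

The intersection is the polygon with vertices (7,3), (7,1), (6,1), (6,3).
By the shoelace formula its area is 2.00.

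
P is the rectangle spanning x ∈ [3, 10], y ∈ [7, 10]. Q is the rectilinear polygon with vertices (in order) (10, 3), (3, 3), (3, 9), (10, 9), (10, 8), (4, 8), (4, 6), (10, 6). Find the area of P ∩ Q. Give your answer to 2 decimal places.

The intersection is the polygon with vertices (10,8), (4,8), (4,7), (3,7), (3,9), (10,9).
By the shoelace formula its area is 8.00.

8.00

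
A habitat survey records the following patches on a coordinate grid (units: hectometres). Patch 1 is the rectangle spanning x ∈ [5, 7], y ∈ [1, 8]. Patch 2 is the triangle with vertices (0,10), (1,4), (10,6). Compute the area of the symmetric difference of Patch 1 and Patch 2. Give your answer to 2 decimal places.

|Patch 1| = 14, |Patch 2| = 28, |Patch 1∩Patch 2| = 4.9778.
|Patch 1 △ Patch 2| = |Patch 1| + |Patch 2| − 2·|Patch 1∩Patch 2| = 14 + 28 − 9.9556 = 32.04.

32.04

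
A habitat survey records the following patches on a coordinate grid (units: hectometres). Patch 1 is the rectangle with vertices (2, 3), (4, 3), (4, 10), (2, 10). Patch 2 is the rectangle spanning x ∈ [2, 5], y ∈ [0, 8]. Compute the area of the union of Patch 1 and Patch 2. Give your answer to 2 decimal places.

28.00

By inclusion–exclusion:
Individual areas: |Patch 1| = 14, |Patch 2| = 24.
|Patch 1∩Patch 2|: x∈[2,4], y∈[3,8] → 2·5 = 10.
|Patch 1 ∪ Patch 2| = 38 − 10 = 28.00.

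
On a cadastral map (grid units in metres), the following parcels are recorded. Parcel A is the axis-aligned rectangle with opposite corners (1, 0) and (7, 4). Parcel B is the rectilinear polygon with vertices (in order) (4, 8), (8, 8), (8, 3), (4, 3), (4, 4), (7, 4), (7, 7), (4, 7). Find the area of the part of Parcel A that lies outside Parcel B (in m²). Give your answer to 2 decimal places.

|Parcel A| = 24, |Parcel A∩Parcel B| = 3.
|Parcel A ∖ Parcel B| = |Parcel A| − |Parcel A∩Parcel B| = 24 − 3 = 21.00.

21.00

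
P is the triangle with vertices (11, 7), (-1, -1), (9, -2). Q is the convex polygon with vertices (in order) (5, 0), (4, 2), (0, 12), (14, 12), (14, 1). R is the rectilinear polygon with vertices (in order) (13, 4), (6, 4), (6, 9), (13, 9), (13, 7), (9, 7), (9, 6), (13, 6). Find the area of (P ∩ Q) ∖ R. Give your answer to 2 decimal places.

20.00

|P ∩ Q| = 25.1146.
|(P ∩ Q) ∩ R| = 5.1111.
|(P ∩ Q) ∖ R| = 25.1146 − 5.1111 = 20.00.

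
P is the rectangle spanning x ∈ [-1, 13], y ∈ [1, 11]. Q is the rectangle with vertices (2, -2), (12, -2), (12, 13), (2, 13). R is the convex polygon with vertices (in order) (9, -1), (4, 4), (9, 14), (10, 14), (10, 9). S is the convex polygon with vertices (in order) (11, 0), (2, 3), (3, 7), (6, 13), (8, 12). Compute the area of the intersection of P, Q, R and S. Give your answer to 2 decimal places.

34.57

The intersection is the polygon with vertices (4,4), (7.5,11), (8.25,11), (9.643,5.429), (9.2,1), (8,1), (6.5,1.5).
By the shoelace formula its area is 34.57.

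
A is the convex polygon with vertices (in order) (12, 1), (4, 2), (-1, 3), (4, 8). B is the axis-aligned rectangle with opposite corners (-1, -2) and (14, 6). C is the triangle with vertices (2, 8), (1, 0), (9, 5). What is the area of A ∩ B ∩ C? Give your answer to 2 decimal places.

19.44

The intersection is the polygon with vertices (1.317,2.537), (1.714,5.714), (2,6), (6.286,6), (8.083,4.427), (4.167,1.979), (4,2).
By the shoelace formula its area is 19.44.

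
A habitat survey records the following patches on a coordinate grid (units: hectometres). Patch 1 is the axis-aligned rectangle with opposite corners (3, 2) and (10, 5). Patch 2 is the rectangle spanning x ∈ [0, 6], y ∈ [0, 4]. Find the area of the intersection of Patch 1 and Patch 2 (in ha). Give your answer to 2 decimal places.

|Patch 1∩Patch 2|: x∈[3,6], y∈[2,4] → 3·2 = 6.

6.00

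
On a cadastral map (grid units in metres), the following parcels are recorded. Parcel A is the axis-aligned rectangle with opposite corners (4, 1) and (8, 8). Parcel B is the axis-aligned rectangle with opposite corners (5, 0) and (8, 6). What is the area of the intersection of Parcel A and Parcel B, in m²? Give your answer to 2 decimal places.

|Parcel A∩Parcel B|: x∈[5,8], y∈[1,6] → 3·5 = 15.

15.00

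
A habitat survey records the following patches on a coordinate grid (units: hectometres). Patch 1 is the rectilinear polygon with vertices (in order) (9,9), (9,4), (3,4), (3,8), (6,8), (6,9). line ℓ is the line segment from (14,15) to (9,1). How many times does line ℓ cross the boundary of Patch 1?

The segment lies entirely outside Patch 1 and never meets its boundary.

0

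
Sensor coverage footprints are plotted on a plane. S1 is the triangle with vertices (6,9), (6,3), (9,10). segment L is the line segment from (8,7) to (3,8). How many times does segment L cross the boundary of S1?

The segment meets the boundary at (6,7.4), (7.737,7.053).

2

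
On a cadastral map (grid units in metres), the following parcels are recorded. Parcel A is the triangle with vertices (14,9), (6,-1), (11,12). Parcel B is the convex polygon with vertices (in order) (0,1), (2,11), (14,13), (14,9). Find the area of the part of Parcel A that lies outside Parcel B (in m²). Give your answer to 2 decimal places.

14.45

|Parcel A| = 27, |Parcel A∩Parcel B| = 12.5493.
|Parcel A ∖ Parcel B| = |Parcel A| − |Parcel A∩Parcel B| = 27 − 12.5493 = 14.45.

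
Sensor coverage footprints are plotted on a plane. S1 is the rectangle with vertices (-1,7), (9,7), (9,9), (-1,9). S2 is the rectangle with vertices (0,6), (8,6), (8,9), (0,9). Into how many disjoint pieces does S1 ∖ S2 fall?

S1 ∖ S2 splits into 2 disjoint pieces (area 2, area 2).

2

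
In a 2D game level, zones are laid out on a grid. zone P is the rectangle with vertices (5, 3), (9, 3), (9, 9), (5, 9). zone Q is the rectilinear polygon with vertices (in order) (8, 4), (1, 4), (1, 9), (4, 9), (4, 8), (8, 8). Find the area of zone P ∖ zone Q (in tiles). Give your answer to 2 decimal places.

|zone P| = 24, |zone P∩zone Q| = 12.
|zone P ∖ zone Q| = |zone P| − |zone P∩zone Q| = 24 − 12 = 12.00.

12.00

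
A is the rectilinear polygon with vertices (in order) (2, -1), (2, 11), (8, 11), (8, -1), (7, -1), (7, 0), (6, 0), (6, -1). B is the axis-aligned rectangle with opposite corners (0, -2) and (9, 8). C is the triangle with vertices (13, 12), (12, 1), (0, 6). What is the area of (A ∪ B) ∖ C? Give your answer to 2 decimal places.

|A ∪ B| = 108.
|(A ∪ B) ∩ C| = 33.6442.
|(A ∪ B) ∖ C| = 108 − 33.6442 = 74.36.

74.36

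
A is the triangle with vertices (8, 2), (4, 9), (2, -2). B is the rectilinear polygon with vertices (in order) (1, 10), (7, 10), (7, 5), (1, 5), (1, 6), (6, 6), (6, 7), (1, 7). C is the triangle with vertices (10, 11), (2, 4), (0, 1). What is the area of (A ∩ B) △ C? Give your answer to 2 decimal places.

|A ∩ B| = 4.1429.
|(A ∩ B) ∩ C| = 0.7769.
|(A ∩ B) △ C| = 4.1429 + 5 − 1.5539 = 7.59.

7.59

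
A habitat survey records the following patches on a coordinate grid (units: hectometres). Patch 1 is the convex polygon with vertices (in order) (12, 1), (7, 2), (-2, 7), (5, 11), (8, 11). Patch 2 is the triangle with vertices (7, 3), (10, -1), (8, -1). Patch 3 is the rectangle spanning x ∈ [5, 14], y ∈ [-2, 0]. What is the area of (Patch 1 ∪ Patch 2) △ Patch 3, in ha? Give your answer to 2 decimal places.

|Patch 1 ∪ Patch 2| = 75.6904.
|(Patch 1 ∪ Patch 2) ∩ Patch 3| = 1.75.
|(Patch 1 ∪ Patch 2) △ Patch 3| = 75.6904 + 18 − 3.5 = 90.19.

90.19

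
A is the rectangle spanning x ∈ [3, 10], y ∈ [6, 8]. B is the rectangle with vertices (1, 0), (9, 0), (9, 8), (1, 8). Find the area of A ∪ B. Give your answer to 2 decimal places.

By inclusion–exclusion:
Individual areas: |A| = 14, |B| = 64.
|A∩B|: x∈[3,9], y∈[6,8] → 6·2 = 12.
|A ∪ B| = 78 − 12 = 66.00.

66.00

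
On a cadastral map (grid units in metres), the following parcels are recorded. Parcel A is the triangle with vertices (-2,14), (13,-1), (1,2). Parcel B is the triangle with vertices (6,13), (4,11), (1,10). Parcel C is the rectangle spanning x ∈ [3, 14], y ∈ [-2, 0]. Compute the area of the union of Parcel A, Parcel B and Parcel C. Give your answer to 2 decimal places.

89.94

By inclusion–exclusion:
Individual areas: |Parcel A| = 67.5, |Parcel B| = 2, |Parcel C| = 22.
|Parcel A∩Parcel B| = 0.0625.
|Parcel A∩Parcel C| = 1.5.
|Parcel B∩Parcel C| = 0.
|Parcel A∩Parcel B∩Parcel C| = 0.
|Parcel A ∪ Parcel B ∪ Parcel C| = 91.5 − 1.5625 + 0 = 89.94.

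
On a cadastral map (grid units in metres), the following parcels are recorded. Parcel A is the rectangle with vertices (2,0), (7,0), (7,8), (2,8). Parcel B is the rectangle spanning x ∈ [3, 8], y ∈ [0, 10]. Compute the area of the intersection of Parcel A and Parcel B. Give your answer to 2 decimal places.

|Parcel A∩Parcel B|: x∈[3,7], y∈[0,8] → 4·8 = 32.

32.00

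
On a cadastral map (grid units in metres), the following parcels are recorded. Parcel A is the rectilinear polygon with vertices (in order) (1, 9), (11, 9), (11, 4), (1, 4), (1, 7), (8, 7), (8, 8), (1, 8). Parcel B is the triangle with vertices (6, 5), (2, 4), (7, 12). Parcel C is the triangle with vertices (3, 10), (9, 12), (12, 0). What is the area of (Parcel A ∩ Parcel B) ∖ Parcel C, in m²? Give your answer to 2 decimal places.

7.34

|Parcel A ∩ Parcel B| = 9.1607.
|(Parcel A ∩ Parcel B) ∩ Parcel C| = 1.8225.
|(Parcel A ∩ Parcel B) ∖ Parcel C| = 9.1607 − 1.8225 = 7.34.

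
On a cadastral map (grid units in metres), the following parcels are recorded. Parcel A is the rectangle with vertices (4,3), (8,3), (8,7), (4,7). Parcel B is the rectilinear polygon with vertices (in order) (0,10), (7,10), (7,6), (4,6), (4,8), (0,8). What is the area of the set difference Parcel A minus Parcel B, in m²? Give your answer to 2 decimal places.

|Parcel A| = 16, |Parcel A∩Parcel B| = 3.
|Parcel A ∖ Parcel B| = |Parcel A| − |Parcel A∩Parcel B| = 16 − 3 = 13.00.

13.00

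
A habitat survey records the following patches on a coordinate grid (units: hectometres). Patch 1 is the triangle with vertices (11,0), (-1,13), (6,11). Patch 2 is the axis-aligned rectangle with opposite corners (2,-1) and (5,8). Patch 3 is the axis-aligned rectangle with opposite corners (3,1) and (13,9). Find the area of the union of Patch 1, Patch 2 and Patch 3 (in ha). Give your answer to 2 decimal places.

By inclusion–exclusion:
Individual areas: |Patch 1| = 33.5, |Patch 2| = 27, |Patch 3| = 80.
|Patch 1∩Patch 2| = 1.0385.
|Patch 1∩Patch 3| = 18.69.
|Patch 2∩Patch 3|: x∈[3,5], y∈[1,8] → 2·7 = 14.
|Patch 1∩Patch 2∩Patch 3| = 1.0385.
|Patch 1 ∪ Patch 2 ∪ Patch 3| = 140.5 − 33.7284 + 1.0385 = 107.81.

107.81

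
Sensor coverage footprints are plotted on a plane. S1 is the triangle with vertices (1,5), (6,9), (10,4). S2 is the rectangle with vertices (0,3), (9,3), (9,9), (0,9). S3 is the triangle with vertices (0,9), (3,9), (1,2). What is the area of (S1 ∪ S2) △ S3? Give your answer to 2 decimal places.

44.50

|S1 ∪ S2| = 54.5694.
|(S1 ∪ S2) ∩ S3| = 10.2857.
|(S1 ∪ S2) △ S3| = 54.5694 + 10.5 − 20.5714 = 44.50.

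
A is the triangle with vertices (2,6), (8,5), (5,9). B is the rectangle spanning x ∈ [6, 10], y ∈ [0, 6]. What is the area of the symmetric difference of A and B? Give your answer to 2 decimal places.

|A| = 10.5, |B| = 24, |A∩B| = 1.2917.
|A △ B| = |A| + |B| − 2·|A∩B| = 10.5 + 24 − 2.5833 = 31.92.

31.92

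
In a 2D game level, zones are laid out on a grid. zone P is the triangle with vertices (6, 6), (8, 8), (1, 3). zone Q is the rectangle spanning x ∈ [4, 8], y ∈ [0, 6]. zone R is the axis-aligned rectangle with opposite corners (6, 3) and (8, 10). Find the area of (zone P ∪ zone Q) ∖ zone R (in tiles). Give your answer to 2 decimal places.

18.74

|zone P ∪ zone Q| = 25.3143.
|(zone P ∪ zone Q) ∩ zone R| = 6.5714.
|(zone P ∪ zone Q) ∖ zone R| = 25.3143 − 6.5714 = 18.74.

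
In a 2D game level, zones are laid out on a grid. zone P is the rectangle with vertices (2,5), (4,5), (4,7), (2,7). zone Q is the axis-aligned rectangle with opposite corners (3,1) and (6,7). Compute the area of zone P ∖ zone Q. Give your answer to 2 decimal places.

|zone P∩zone Q|: x∈[3,4], y∈[5,7] → 1·2 = 2.
|zone P| = 4.
|zone P ∖ zone Q| = |zone P| − |zone P∩zone Q| = 4 − 2 = 2.00.

2.00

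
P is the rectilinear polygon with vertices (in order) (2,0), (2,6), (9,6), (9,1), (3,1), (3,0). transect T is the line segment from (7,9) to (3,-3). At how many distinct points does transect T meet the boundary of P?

2

The segment meets the boundary at (4.333,1), (6,6).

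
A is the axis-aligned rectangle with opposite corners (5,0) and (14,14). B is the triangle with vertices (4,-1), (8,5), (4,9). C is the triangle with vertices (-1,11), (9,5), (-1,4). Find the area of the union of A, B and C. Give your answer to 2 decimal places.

161.00

By inclusion–exclusion:
Individual areas: |A| = 126, |B| = 20, |C| = 35.
|A∩B| = 11.25.
|A∩C| = 5.6.
|B∩C| = 7.9464.
|A∩B∩C| = 4.7964.
|A ∪ B ∪ C| = 181 − 24.7964 + 4.7964 = 161.00.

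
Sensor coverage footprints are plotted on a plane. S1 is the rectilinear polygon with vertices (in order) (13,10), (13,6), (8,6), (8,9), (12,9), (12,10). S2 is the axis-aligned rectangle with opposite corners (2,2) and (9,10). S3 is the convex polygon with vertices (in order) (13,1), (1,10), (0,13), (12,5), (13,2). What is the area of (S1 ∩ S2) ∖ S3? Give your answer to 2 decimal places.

1.67

|S1 ∩ S2| = 3.
|(S1 ∩ S2) ∩ S3| = 1.3333.
|(S1 ∩ S2) ∖ S3| = 3 − 1.3333 = 1.67.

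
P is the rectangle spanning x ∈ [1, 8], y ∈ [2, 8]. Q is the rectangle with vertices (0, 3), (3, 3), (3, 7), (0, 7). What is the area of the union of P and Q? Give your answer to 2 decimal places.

By inclusion–exclusion:
Individual areas: |P| = 42, |Q| = 12.
|P∩Q|: x∈[1,3], y∈[3,7] → 2·4 = 8.
|P ∪ Q| = 54 − 8 = 46.00.

46.00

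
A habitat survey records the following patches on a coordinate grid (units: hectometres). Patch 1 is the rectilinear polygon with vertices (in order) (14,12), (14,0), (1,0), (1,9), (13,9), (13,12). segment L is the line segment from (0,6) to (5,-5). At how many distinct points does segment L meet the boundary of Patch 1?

The segment meets the boundary at (2.727,0), (1,3.8).

2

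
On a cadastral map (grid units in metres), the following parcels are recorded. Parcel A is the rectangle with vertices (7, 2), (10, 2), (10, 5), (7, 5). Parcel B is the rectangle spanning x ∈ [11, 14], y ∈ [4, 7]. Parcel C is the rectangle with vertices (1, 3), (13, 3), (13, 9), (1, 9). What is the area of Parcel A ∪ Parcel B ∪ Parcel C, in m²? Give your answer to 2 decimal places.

78.00

By inclusion–exclusion:
Individual areas: |Parcel A| = 9, |Parcel B| = 9, |Parcel C| = 72.
|Parcel A∩Parcel B| = 0 (no overlap).
|Parcel A∩Parcel C|: x∈[7,10], y∈[3,5] → 3·2 = 6.
|Parcel B∩Parcel C|: x∈[11,13], y∈[4,7] → 2·3 = 6.
|Parcel A∩Parcel B∩Parcel C| = 0.
|Parcel A ∪ Parcel B ∪ Parcel C| = 90 − 12 + 0 = 78.00.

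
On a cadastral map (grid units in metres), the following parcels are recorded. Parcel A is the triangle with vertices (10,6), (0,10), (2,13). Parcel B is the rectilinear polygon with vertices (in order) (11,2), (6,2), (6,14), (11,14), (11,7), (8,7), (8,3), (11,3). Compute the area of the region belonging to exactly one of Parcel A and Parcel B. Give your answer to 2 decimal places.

|Parcel A| = 19, |Parcel B| = 48, |Parcel A∩Parcel B| = 3.1714.
|Parcel A △ Parcel B| = |Parcel A| + |Parcel B| − 2·|Parcel A∩Parcel B| = 19 + 48 − 6.3429 = 60.66.

60.66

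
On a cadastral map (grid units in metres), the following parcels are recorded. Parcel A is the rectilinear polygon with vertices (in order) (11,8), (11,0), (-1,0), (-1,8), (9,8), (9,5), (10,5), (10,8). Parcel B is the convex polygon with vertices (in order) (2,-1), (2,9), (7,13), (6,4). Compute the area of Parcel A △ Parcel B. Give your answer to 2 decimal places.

|Parcel A| = 93, |Parcel B| = 40.5, |Parcel A∩Parcel B| = 26.4889.
|Parcel A △ Parcel B| = |Parcel A| + |Parcel B| − 2·|Parcel A∩Parcel B| = 93 + 40.5 − 52.9778 = 80.52.

80.52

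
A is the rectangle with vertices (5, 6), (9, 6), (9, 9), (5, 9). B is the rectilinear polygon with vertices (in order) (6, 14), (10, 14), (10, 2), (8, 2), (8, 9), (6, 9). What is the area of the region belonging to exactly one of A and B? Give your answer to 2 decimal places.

40.00

|A| = 12, |B| = 34, |A∩B| = 3.
|A △ B| = |A| + |B| − 2·|A∩B| = 12 + 34 − 6 = 40.00.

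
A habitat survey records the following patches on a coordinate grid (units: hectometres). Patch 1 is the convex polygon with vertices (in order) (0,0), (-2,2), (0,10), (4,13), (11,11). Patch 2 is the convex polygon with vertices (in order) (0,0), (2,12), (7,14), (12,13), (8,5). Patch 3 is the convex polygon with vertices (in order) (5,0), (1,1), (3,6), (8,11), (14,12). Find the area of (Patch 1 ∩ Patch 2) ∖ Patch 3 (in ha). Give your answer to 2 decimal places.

36.92

|Patch 1 ∩ Patch 2| = 59.8899.
|(Patch 1 ∩ Patch 2) ∩ Patch 3| = 22.9737.
|(Patch 1 ∩ Patch 2) ∖ Patch 3| = 59.8899 − 22.9737 = 36.92.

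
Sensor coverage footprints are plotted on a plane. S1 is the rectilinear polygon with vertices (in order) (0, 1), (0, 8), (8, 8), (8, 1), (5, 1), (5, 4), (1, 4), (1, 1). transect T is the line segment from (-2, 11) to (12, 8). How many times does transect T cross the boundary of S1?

0

The segment lies entirely outside S1 and never meets its boundary.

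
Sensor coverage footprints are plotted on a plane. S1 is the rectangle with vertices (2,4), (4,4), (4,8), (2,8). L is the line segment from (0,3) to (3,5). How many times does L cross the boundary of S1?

The segment meets the boundary at (2,4.333).

1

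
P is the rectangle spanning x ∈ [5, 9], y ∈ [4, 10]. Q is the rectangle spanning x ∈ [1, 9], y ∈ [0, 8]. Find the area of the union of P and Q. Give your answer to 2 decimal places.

72.00

By inclusion–exclusion:
Individual areas: |P| = 24, |Q| = 64.
|P∩Q|: x∈[5,9], y∈[4,8] → 4·4 = 16.
|P ∪ Q| = 88 − 16 = 72.00.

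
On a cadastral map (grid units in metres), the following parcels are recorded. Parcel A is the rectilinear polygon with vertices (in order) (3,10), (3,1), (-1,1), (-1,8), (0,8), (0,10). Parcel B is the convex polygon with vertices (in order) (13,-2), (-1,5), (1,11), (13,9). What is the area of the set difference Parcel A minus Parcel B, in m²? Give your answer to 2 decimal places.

14.17

|Parcel A| = 34, |Parcel A∩Parcel B| = 19.8333.
|Parcel A ∖ Parcel B| = |Parcel A| − |Parcel A∩Parcel B| = 34 − 19.8333 = 14.17.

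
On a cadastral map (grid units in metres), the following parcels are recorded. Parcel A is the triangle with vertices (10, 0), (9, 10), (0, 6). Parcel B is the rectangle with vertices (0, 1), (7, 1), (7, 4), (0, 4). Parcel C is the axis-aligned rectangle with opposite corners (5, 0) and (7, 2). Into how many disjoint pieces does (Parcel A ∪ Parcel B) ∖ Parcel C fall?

(Parcel A ∪ Parcel B) ∖ Parcel C is a single connected region.

1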